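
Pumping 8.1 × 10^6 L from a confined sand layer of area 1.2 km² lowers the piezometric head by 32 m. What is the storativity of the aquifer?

S ≈ 2.1 × 10^-4

A = 1.2 km² = 1.2 × 10^6 m²
ΔV = 8.1 × 10^6 L = 8100 m³
S = ΔV / (A × Δh) = 8100 m³ / (1.2 × 10^6 m² × 32 m) = 2.109 × 10^-4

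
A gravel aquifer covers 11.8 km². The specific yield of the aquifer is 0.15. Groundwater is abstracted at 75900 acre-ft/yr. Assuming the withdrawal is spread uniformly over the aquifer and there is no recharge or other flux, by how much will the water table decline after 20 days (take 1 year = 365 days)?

Δh ≈ 2.9 m

A = 11.8 km² = 1.18 × 10^7 m²
Q = 75900 acre-ft/yr = 2.565 × 10^5 m³/d
ΔV = Q × t = 2.565 × 10^5 m³/d × 20 d = 5.13 × 10^6 m³
Δh = ΔV / (Sy × A) = 5.13 × 10^6 / (0.15 × 1.18 × 10^7) = 2.898 m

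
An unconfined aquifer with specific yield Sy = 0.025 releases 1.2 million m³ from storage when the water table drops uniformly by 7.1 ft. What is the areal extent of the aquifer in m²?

Δh = 7.1 ft = 2.164 m
ΔV = 1.2 million m³ = 1.2 × 10^6 m³
A = ΔV / (Sy × Δh) = 1.2 × 10^6 / (0.025 × 2.164) = 2.218 × 10^7 m²

A ≈ 2.22 × 10^7 m²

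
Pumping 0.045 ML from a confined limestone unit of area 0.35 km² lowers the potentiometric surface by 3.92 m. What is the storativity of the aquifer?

S ≈ 3.3 × 10^-5

A = 0.35 km² = 3.5 × 10^5 m²
ΔV = 0.045 ML = 45 m³
S = ΔV / (A × Δh) = 45 m³ / (3.5 × 10^5 m² × 3.92 m) = 3.28 × 10^-5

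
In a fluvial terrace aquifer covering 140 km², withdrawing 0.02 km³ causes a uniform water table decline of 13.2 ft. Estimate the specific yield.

A = 140 km² = 1.4 × 10^8 m²
Δh = 13.2 ft = 4.023 m
ΔV = 0.02 km³ = 2 × 10^7 m³
Sy = ΔV / (A × Δh) = 2 × 10^7 m³ / (1.4 × 10^8 m² × 4.023 m) = 0.03551

Sy ≈ 0.036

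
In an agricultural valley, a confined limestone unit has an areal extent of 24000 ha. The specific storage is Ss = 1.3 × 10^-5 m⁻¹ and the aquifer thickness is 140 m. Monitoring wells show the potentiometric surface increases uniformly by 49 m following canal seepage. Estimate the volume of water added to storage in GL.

S = Ss × b = 1.3 × 10^-5 m⁻¹ × 140 m = 1.82 × 10^-3
A = 24000 ha = 2.4 × 10^8 m²
ΔV = S × A × Δh = 0.00182 × 2.4 × 10^8 m² × 49 m = 2.14 × 10^7 m³
ΔV = 2.14 × 10^7 m³ = 21.4 GL

ΔV ≈ 21.4 GL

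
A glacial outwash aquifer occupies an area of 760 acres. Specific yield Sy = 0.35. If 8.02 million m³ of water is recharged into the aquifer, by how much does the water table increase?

A = 760 acres = 3.076 × 10^6 m²
ΔV = 8.02 million m³ = 8.02 × 10^6 m³
Δh = ΔV / (Sy × A) = 8.02 × 10^6 m³ / (0.35 × 3.076 × 10^6 m²) = 7.45 m

Δh ≈ 7.45 m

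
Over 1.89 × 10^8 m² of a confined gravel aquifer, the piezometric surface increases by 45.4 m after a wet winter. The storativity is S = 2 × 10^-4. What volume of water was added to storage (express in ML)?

ΔV ≈ 1720 ML

ΔV = S × A × Δh = 2 × 10^-4 × 1.89 × 10^8 m² × 45.4 m = 1.716 × 10^6 m³
ΔV = 1.716 × 10^6 m³ = 1716 ML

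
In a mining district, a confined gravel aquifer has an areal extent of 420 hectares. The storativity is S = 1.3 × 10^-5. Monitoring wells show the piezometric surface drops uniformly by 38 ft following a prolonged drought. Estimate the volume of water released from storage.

A = 420 hectares = 4.2 × 10^6 m²
Δh = 38 ft = 11.58 m
ΔV = S × A × Δh = 1.3 × 10^-5 × 4.2 × 10^6 m² × 11.58 m = 632.4 m³

ΔV ≈ 632 m³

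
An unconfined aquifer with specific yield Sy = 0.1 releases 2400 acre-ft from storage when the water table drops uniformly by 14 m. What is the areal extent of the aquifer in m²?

ΔV = 2400 acre-ft = 2.96 × 10^6 m³
A = ΔV / (Sy × Δh) = 2.96 × 10^6 / (0.1 × 14) = 2.115 × 10^6 m²

A ≈ 2.11 × 10^6 m²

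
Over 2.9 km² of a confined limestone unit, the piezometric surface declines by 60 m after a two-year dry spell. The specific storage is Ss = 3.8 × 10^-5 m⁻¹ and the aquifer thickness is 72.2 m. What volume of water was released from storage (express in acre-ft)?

S = Ss × b = 3.8 × 10^-5 m⁻¹ × 72.2 m = 2.744 × 10^-3
A = 2.9 km² = 2.9 × 10^6 m²
ΔV = S × A × Δh = 0.002744 × 2.9 × 10^6 m² × 60 m = 4.774 × 10^5 m³
ΔV = 4.774 × 10^5 m³ = 387 acre-ft

ΔV ≈ 387 acre-ft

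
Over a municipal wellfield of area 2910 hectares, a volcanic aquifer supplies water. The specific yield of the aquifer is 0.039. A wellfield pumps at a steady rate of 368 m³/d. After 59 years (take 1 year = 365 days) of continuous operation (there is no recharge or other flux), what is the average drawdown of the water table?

Δh ≈ 6.98 m

A = 2910 hectares = 2.91 × 10^7 m²
t = 59 years = 21540 d
ΔV = Q × t = 368 m³/d × 21540 d = 7.925 × 10^6 m³
Δh = ΔV / (Sy × A) = 7.925 × 10^6 / (0.039 × 2.91 × 10^7) = 6.983 m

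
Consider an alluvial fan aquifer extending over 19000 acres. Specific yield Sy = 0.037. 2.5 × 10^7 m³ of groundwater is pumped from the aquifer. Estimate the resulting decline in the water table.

A = 19000 acres = 7.689 × 10^7 m²
Δh = ΔV / (Sy × A) = 2.5 × 10^7 m³ / (0.037 × 7.689 × 10^7 m²) = 8.788 m

Δh ≈ 8.79 m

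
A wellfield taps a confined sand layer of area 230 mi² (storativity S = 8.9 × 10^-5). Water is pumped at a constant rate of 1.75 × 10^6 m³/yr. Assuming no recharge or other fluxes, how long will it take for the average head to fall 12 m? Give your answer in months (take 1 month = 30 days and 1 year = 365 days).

t ≈ 4.42 months

A = 230 mi² = 5.957 × 10^8 m²
ΔV = S × A × Δh = 8.9 × 10^-5 × 5.957 × 10^8 × 12 = 6.362 × 10^5 m³
Q = 1.75 × 10^6 m³/yr = 4795 m³/d
t = ΔV / Q = 6.362 × 10^5 m³ / 4795 m³/d = 132.7 d
t = 132.7 d ≈ 4.423 months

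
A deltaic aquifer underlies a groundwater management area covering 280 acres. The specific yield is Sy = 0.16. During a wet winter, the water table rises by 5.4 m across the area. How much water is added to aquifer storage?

A = 280 acres = 1.133 × 10^6 m²
ΔV = Sy × A × Δh = 0.16 × 1.133 × 10^6 m² × 5.4 m = 9.79 × 10^5 m³

ΔV ≈ 9.79 × 10^5 m³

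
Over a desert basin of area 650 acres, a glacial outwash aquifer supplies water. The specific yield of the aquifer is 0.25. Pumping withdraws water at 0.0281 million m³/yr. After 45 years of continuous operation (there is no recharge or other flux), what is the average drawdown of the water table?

A = 650 acres = 2.63 × 10^6 m²
Q = 0.0281 million m³/yr = 76.99 m³/d
t = 45 years = 16420 d
ΔV = Q × t = 76.99 m³/d × 16420 d = 1.264 × 10^6 m³
Δh = ΔV / (Sy × A) = 1.264 × 10^6 / (0.25 × 2.63 × 10^6) = 1.923 m

Δh ≈ 1.92 m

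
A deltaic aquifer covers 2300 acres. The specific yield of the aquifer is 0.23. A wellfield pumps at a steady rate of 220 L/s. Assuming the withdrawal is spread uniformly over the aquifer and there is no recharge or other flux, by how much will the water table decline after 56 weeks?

A = 2300 acres = 9.308 × 10^6 m²
Q = 220 L/s = 19010 m³/d
t = 56 weeks = 392 d
ΔV = Q × t = 19010 m³/d × 392 d = 7.451 × 10^6 m³
Δh = ΔV / (Sy × A) = 7.451 × 10^6 / (0.23 × 9.308 × 10^6) = 3.481 m

Δh ≈ 3.48 m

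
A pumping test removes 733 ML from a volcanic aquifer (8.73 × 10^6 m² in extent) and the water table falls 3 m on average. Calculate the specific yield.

ΔV = 733 ML = 7.33 × 10^5 m³
Sy = ΔV / (A × Δh) = 7.33 × 10^5 m³ / (8.73 × 10^6 m² × 3 m) = 0.02799

Sy ≈ 0.028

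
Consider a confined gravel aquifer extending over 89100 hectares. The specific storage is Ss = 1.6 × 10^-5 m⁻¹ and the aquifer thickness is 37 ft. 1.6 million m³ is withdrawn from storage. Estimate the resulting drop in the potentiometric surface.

Δh ≈ 9.95 m

b = 37 ft = 11.28 m
S = Ss × b = 1.6 × 10^-5 m⁻¹ × 11.28 m = 1.804 × 10^-4
A = 89100 hectares = 8.91 × 10^8 m²
ΔV = 1.6 million m³ = 1.6 × 10^6 m³
Δh = ΔV / (S × A) = 1.6 × 10^6 m³ / (1.804 × 10^-4 × 8.91 × 10^8 m²) = 9.952 m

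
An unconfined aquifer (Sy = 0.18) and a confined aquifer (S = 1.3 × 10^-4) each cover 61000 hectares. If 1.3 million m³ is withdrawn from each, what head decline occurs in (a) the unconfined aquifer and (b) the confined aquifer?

A = 61000 hectares = 6.1 × 10^8 m²
ΔV = 1.3 million m³ = 1.3 × 10^6 m³
Unconfined: Δh_u = ΔV/(Sy·A) = 1.3 × 10^6/(0.18 × 6.1 × 10^8) = 0.01184 m
Confined: Δh_c = ΔV/(S·A) = 1.3 × 10^6/(1.3 × 10^-4 × 6.1 × 10^8) = 16.39 m

Δh_u ≈ 0.0118 m; Δh_c ≈ 16.4 m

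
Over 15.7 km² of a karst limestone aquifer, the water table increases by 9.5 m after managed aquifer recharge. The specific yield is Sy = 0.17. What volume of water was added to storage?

ΔV ≈ 2.54 × 10^7 m³

A = 15.7 km² = 1.57 × 10^7 m²
ΔV = Sy × A × Δh = 0.17 × 1.57 × 10^7 m² × 9.5 m = 2.536 × 10^7 m³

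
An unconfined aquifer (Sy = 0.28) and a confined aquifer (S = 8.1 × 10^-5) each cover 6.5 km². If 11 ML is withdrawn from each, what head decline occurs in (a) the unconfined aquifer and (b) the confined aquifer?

Δh_u ≈ 0.00604 m; Δh_c ≈ 20.9 m

A = 6.5 km² = 6.5 × 10^6 m²
ΔV = 11 ML = 11000 m³
Unconfined: Δh_u = ΔV/(Sy·A) = 11000/(0.28 × 6.5 × 10^6) = 0.006044 m
Confined: Δh_c = ΔV/(S·A) = 11000/(8.1 × 10^-5 × 6.5 × 10^6) = 20.89 m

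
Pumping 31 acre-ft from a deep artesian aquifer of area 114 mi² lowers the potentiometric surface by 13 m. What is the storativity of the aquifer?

S ≈ 1 × 10^-5

A = 114 mi² = 2.953 × 10^8 m²
ΔV = 31 acre-ft = 38240 m³
S = ΔV / (A × Δh) = 38240 m³ / (2.953 × 10^8 m² × 13 m) = 9.962 × 10^-6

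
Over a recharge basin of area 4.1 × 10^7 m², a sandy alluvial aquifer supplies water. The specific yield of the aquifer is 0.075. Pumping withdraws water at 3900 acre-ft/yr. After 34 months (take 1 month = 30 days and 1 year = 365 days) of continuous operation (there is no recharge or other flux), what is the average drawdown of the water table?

Δh ≈ 4.37 m

Q = 3900 acre-ft/yr = 13180 m³/d
t = 34 months = 1020 d
ΔV = Q × t = 13180 m³/d × 1020 d = 1.344 × 10^7 m³
Δh = ΔV / (Sy × A) = 1.344 × 10^7 / (0.075 × 4.1 × 10^7) = 4.372 m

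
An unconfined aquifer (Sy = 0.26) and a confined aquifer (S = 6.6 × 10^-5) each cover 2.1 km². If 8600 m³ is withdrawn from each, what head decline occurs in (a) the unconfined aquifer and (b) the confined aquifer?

A = 2.1 km² = 2.1 × 10^6 m²
Unconfined: Δh_u = ΔV/(Sy·A) = 8600/(0.26 × 2.1 × 10^6) = 0.01575 m
Confined: Δh_c = ΔV/(S·A) = 8600/(6.6 × 10^-5 × 2.1 × 10^6) = 62.05 m

Δh_u ≈ 0.0158 m; Δh_c ≈ 62 m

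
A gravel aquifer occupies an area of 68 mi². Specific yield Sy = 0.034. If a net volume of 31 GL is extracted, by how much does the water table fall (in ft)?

Δh ≈ 17 ft

A = 68 mi² = 1.761 × 10^8 m²
ΔV = 31 GL = 3.1 × 10^7 m³
Δh = ΔV / (Sy × A) = 3.1 × 10^7 m³ / (0.034 × 1.761 × 10^8 m²) = 5.177 m
Δh = 5.177 m = 16.98 ft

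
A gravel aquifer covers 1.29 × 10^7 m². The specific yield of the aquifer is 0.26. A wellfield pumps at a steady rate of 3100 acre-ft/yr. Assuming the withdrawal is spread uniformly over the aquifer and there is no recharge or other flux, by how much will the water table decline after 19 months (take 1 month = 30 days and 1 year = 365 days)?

Q = 3100 acre-ft/yr = 10480 m³/d
t = 19 months = 570 d
ΔV = Q × t = 10480 m³/d × 570 d = 5.971 × 10^6 m³
Δh = ΔV / (Sy × A) = 5.971 × 10^6 / (0.26 × 1.29 × 10^7) = 1.78 m

Δh ≈ 1.78 m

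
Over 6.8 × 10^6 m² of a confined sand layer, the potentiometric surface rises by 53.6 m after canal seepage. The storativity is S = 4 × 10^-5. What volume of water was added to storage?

ΔV = S × A × Δh = 4 × 10^-5 × 6.8 × 10^6 m² × 53.6 m = 14580 m³

ΔV ≈ 14600 m³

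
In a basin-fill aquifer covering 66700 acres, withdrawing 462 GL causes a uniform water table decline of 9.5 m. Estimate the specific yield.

Sy ≈ 0.18

A = 66700 acres = 2.699 × 10^8 m²
ΔV = 462 GL = 4.62 × 10^8 m³
Sy = ΔV / (A × Δh) = 4.62 × 10^8 m³ / (2.699 × 10^8 m² × 9.5 m) = 0.1802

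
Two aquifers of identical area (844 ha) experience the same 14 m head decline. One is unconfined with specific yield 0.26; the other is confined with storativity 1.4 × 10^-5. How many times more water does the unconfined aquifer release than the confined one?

ΔV_u / ΔV_c ≈ 18600

A = 844 ha = 8.44 × 10^6 m²
Unconfined: ΔV_u = Sy × A × Δh = 0.26 × 8.44 × 10^6 × 14 = 3.072 × 10^7 m³
Confined: ΔV_c = S × A × Δh = 1.4 × 10^-5 × 8.44 × 10^6 × 14 = 1654 m³
Ratio = ΔV_u / ΔV_c = Sy / S = 0.26 / 1.4 × 10^-5 = 18570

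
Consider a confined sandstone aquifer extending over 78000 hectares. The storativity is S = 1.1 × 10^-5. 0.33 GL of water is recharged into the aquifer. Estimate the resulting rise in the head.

A = 78000 hectares = 7.8 × 10^8 m²
ΔV = 0.33 GL = 3.3 × 10^5 m³
Δh = ΔV / (S × A) = 3.3 × 10^5 m³ / (1.1 × 10^-5 × 7.8 × 10^8 m²) = 38.46 m

Δh ≈ 38.5 m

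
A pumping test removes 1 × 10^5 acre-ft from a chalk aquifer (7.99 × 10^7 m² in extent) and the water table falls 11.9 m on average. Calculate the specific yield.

ΔV = 1 × 10^5 acre-ft = 1.233 × 10^8 m³
Sy = ΔV / (A × Δh) = 1.233 × 10^8 m³ / (7.99 × 10^7 m² × 11.9 m) = 0.1297

Sy ≈ 0.13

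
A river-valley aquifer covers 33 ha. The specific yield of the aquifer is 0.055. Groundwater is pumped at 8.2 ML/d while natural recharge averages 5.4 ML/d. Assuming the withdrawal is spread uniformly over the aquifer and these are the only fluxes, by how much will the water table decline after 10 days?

A = 33 ha = 3.3 × 10^5 m²
Net abstraction = 8.2 − 5.4 = 2.8 ML/d
Q_net = 2.8 ML/d = 2800 m³/d
ΔV = Q × t = 2800 m³/d × 10 d = 28000 m³
Δh = ΔV / (Sy × A) = 28000 / (0.055 × 3.3 × 10^5) = 1.543 m

Δh ≈ 1.54 m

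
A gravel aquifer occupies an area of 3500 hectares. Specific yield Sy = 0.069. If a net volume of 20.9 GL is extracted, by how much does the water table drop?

Δh ≈ 8.65 m

A = 3500 hectares = 3.5 × 10^7 m²
ΔV = 20.9 GL = 2.09 × 10^7 m³
Δh = ΔV / (Sy × A) = 2.09 × 10^7 m³ / (0.069 × 3.5 × 10^7 m²) = 8.654 m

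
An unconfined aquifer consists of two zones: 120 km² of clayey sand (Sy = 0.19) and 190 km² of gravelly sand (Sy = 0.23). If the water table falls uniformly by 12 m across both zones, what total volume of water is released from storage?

ΔV ≈ 7.98 × 10^8 m³

A₁ = 120 km² = 1.2 × 10^8 m²; A₂ = 190 km² = 1.9 × 10^8 m²
ΔV₁ = 0.19 × 1.2 × 10^8 × 12 = 2.736 × 10^8 m³
ΔV₂ = 0.23 × 1.9 × 10^8 × 12 = 5.244 × 10^8 m³
ΔV = ΔV₁ + ΔV₂ = 7.98 × 10^8 m³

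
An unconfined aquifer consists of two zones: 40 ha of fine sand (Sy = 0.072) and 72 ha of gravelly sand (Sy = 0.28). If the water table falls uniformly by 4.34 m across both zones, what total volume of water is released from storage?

ΔV ≈ 1 × 10^6 m³

A₁ = 40 ha = 4 × 10^5 m²; A₂ = 72 ha = 7.2 × 10^5 m²
ΔV₁ = 0.072 × 4 × 10^5 × 4.34 = 1.25 × 10^5 m³
ΔV₂ = 0.28 × 7.2 × 10^5 × 4.34 = 8.749 × 10^5 m³
ΔV = ΔV₁ + ΔV₂ = 9.999 × 10^5 m³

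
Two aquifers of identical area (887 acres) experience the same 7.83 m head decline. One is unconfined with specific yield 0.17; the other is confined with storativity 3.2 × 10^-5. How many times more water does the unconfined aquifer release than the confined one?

A = 887 acres = 3.59 × 10^6 m²
Unconfined: ΔV_u = Sy × A × Δh = 0.17 × 3.59 × 10^6 × 7.83 = 4.778 × 10^6 m³
Confined: ΔV_c = S × A × Δh = 3.2 × 10^-5 × 3.59 × 10^6 × 7.83 = 899.4 m³
Ratio = ΔV_u / ΔV_c = Sy / S = 0.17 / 3.2 × 10^-5 = 5313

ΔV_u / ΔV_c ≈ 5310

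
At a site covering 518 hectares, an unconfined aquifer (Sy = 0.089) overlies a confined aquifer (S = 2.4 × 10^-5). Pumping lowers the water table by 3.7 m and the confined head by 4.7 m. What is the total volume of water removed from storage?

A = 518 hectares = 5.18 × 10^6 m²
Unconfined: ΔV_u = Sy × A × Δh_u = 0.089 × 5.18 × 10^6 × 3.7 = 1.706 × 10^6 m³
Confined: ΔV_c = S × A × Δh_c = 2.4 × 10^-5 × 5.18 × 10^6 × 4.7 = 584.3 m³
Total ΔV = 1.706 × 10^6 + 584.3 = 1.706 × 10^6 m³

ΔV ≈ 1.71 × 10^6 m³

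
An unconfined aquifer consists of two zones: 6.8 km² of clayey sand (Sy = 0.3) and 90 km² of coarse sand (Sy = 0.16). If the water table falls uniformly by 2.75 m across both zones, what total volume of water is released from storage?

A₁ = 6.8 km² = 6.8 × 10^6 m²; A₂ = 90 km² = 9 × 10^7 m²
ΔV₁ = 0.3 × 6.8 × 10^6 × 2.75 = 5.61 × 10^6 m³
ΔV₂ = 0.16 × 9 × 10^7 × 2.75 = 3.96 × 10^7 m³
ΔV = ΔV₁ + ΔV₂ = 4.521 × 10^7 m³

ΔV ≈ 4.52 × 10^7 m³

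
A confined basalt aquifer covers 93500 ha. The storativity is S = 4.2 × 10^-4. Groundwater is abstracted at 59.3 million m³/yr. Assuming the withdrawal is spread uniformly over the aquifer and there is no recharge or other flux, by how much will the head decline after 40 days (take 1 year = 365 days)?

A = 93500 ha = 9.35 × 10^8 m²
Q = 59.3 million m³/yr = 1.625 × 10^5 m³/d
ΔV = Q × t = 1.625 × 10^5 m³/d × 40 d = 6.499 × 10^6 m³
Δh = ΔV / (S × A) = 6.499 × 10^6 / (4.2 × 10^-4 × 9.35 × 10^8) = 16.55 m

Δh ≈ 16.5 m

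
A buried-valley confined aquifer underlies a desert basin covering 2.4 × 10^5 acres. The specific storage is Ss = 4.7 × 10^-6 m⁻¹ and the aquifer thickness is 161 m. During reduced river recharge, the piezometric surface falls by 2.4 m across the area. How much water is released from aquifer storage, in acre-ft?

ΔV ≈ 1430 acre-ft

S = Ss × b = 4.7 × 10^-6 m⁻¹ × 161 m = 7.567 × 10^-4
A = 2.4 × 10^5 acres = 9.712 × 10^8 m²
ΔV = S × A × Δh = 7.567 × 10^-4 × 9.712 × 10^8 m² × 2.4 m = 1.764 × 10^6 m³
ΔV = 1.764 × 10^6 m³ = 1430 acre-ft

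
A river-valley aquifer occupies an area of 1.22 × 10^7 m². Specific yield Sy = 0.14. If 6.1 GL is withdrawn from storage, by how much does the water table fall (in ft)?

Δh ≈ 11.7 ft

ΔV = 6.1 GL = 6.1 × 10^6 m³
Δh = ΔV / (Sy × A) = 6.1 × 10^6 m³ / (0.14 × 1.22 × 10^7 m²) = 3.571 m
Δh = 3.571 m = 11.72 ft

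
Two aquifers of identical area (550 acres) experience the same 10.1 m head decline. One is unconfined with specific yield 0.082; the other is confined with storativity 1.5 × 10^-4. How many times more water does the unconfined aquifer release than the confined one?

A = 550 acres = 2.226 × 10^6 m²
Unconfined: ΔV_u = Sy × A × Δh = 0.082 × 2.226 × 10^6 × 10.1 = 1.843 × 10^6 m³
Confined: ΔV_c = S × A × Δh = 1.5 × 10^-4 × 2.226 × 10^6 × 10.1 = 3372 m³
Ratio = ΔV_u / ΔV_c = Sy / S = 0.082 / 1.5 × 10^-4 = 546.7

ΔV_u / ΔV_c ≈ 547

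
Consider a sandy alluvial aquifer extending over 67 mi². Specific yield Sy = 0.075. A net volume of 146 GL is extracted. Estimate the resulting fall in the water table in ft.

Δh ≈ 36.8 ft

A = 67 mi² = 1.735 × 10^8 m²
ΔV = 146 GL = 1.46 × 10^8 m³
Δh = ΔV / (Sy × A) = 1.46 × 10^8 m³ / (0.075 × 1.735 × 10^8 m²) = 11.22 m
Δh = 11.22 m = 36.8 ft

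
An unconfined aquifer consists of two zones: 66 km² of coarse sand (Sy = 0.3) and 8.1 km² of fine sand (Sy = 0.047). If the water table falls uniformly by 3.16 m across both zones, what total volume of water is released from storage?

ΔV ≈ 6.38 × 10^7 m³

A₁ = 66 km² = 6.6 × 10^7 m²; A₂ = 8.1 km² = 8.1 × 10^6 m²
ΔV₁ = 0.3 × 6.6 × 10^7 × 3.16 = 6.257 × 10^7 m³
ΔV₂ = 0.047 × 8.1 × 10^6 × 3.16 = 1.203 × 10^6 m³
ΔV = ΔV₁ + ΔV₂ = 6.377 × 10^7 m³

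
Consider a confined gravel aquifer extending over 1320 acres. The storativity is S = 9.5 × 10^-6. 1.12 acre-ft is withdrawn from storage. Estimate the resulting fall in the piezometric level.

A = 1320 acres = 5.342 × 10^6 m²
ΔV = 1.12 acre-ft = 1381 m³
Δh = ΔV / (S × A) = 1381 m³ / (9.5 × 10^-6 × 5.342 × 10^6 m²) = 27.22 m

Δh ≈ 27.2 m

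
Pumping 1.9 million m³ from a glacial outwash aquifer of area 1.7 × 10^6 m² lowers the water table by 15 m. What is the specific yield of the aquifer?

Sy ≈ 0.075

ΔV = 1.9 million m³ = 1.9 × 10^6 m³
Sy = ΔV / (A × Δh) = 1.9 × 10^6 m³ / (1.7 × 10^6 m² × 15 m) = 0.07451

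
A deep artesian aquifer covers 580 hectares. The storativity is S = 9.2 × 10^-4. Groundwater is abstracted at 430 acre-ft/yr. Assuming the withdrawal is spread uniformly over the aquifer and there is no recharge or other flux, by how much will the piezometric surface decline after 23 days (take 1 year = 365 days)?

A = 580 hectares = 5.8 × 10^6 m²
Q = 430 acre-ft/yr = 1453 m³/d
ΔV = Q × t = 1453 m³/d × 23 d = 33420 m³
Δh = ΔV / (S × A) = 33420 / (9.2 × 10^-4 × 5.8 × 10^6) = 6.264 m

Δh ≈ 6.26 m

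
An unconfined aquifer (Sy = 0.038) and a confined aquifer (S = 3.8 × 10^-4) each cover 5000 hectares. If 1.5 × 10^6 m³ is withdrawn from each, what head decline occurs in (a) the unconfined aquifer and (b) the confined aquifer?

A = 5000 hectares = 5 × 10^7 m²
Unconfined: Δh_u = ΔV/(Sy·A) = 1.5 × 10^6/(0.038 × 5 × 10^7) = 0.7895 m
Confined: Δh_c = ΔV/(S·A) = 1.5 × 10^6/(3.8 × 10^-4 × 5 × 10^7) = 78.95 m

Δh_u ≈ 0.789 m; Δh_c ≈ 78.9 m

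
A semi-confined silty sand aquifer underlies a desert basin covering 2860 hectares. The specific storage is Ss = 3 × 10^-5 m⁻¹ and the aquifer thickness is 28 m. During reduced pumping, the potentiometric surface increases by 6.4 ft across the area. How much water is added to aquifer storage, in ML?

ΔV ≈ 46.9 ML

S = Ss × b = 3 × 10^-5 m⁻¹ × 28 m = 8.4 × 10^-4
A = 2860 hectares = 2.86 × 10^7 m²
Δh = 6.4 ft = 1.951 m
ΔV = S × A × Δh = 8.4 × 10^-4 × 2.86 × 10^7 m² × 1.951 m = 46860 m³
ΔV = 46860 m³ = 46.86 ML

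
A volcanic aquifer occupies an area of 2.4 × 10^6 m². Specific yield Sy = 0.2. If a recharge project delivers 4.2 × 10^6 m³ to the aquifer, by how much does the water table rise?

Δh ≈ 8.75 m

Δh = ΔV / (Sy × A) = 4.2 × 10^6 m³ / (0.2 × 2.4 × 10^6 m²) = 8.75 m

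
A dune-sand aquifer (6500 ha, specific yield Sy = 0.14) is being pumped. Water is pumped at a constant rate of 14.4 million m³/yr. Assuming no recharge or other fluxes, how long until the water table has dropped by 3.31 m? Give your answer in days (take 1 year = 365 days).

t ≈ 763 days

A = 6500 ha = 6.5 × 10^7 m²
ΔV = Sy × A × Δh = 0.14 × 6.5 × 10^7 × 3.31 = 3.012 × 10^7 m³
Q = 14.4 million m³/yr = 39450 m³/d
t = ΔV / Q = 3.012 × 10^7 m³ / 39450 m³/d = 763.5 d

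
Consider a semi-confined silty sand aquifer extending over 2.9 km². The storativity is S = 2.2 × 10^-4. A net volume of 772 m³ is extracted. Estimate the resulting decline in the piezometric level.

A = 2.9 km² = 2.9 × 10^6 m²
Δh = ΔV / (S × A) = 772 m³ / (2.2 × 10^-4 × 2.9 × 10^6 m²) = 1.21 m

Δh ≈ 1.21 m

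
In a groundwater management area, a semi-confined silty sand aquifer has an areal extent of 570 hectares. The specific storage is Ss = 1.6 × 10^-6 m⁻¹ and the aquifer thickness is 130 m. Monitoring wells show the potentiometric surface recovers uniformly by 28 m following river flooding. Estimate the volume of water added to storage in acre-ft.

ΔV ≈ 26.9 acre-ft

S = Ss × b = 1.6 × 10^-6 m⁻¹ × 130 m = 2.08 × 10^-4
A = 570 hectares = 5.7 × 10^6 m²
ΔV = S × A × Δh = 2.08 × 10^-4 × 5.7 × 10^6 m² × 28 m = 33200 m³
ΔV = 33200 m³ = 26.91 acre-ft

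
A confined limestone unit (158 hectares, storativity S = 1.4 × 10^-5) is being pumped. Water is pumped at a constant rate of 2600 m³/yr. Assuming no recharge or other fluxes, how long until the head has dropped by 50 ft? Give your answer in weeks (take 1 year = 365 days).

t ≈ 6.76 weeks

A = 158 hectares = 1.58 × 10^6 m²
Δh = 50 ft = 15.24 m
ΔV = S × A × Δh = 1.4 × 10^-5 × 1.58 × 10^6 × 15.24 = 337.1 m³
Q = 2600 m³/yr = 7.123 m³/d
t = ΔV / Q = 337.1 m³ / 7.123 m³/d = 47.32 d
t = 47.32 d ≈ 6.761 weeks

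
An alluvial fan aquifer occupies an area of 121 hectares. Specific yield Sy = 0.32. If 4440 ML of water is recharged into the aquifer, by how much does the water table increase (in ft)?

Δh ≈ 37.6 ft

A = 121 hectares = 1.21 × 10^6 m²
ΔV = 4440 ML = 4.44 × 10^6 m³
Δh = ΔV / (Sy × A) = 4.44 × 10^6 m³ / (0.32 × 1.21 × 10^6 m²) = 11.47 m
Δh = 11.47 m = 37.62 ft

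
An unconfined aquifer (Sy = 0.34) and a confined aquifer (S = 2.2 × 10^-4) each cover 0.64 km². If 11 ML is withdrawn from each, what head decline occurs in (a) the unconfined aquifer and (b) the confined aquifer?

Δh_u ≈ 0.0506 m; Δh_c ≈ 78.1 m

A = 0.64 km² = 6.4 × 10^5 m²
ΔV = 11 ML = 11000 m³
Unconfined: Δh_u = ΔV/(Sy·A) = 11000/(0.34 × 6.4 × 10^5) = 0.05055 m
Confined: Δh_c = ΔV/(S·A) = 11000/(2.2 × 10^-4 × 6.4 × 10^5) = 78.12 m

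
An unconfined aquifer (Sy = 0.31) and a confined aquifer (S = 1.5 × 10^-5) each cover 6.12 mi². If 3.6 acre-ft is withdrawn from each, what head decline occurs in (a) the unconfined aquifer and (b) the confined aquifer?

Δh_u ≈ 9.04 × 10^-4 m; Δh_c ≈ 18.7 m

A = 6.12 mi² = 1.585 × 10^7 m²
ΔV = 3.6 acre-ft = 4441 m³
Unconfined: Δh_u = ΔV/(Sy·A) = 4441/(0.31 × 1.585 × 10^7) = 9.037 × 10^-4 m
Confined: Δh_c = ΔV/(S·A) = 4441/(1.5 × 10^-5 × 1.585 × 10^7) = 18.68 m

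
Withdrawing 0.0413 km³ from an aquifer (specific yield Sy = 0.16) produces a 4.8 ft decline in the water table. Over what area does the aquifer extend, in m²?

A ≈ 1.76 × 10^8 m²

Δh = 4.8 ft = 1.463 m
ΔV = 0.0413 km³ = 4.13 × 10^7 m³
A = ΔV / (Sy × Δh) = 4.13 × 10^7 / (0.16 × 1.463) = 1.764 × 10^8 m²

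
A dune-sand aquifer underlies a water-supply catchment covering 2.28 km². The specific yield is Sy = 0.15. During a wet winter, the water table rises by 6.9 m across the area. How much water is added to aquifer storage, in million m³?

A = 2.28 km² = 2.28 × 10^6 m²
ΔV = Sy × A × Δh = 0.15 × 2.28 × 10^6 m² × 6.9 m = 2.36 × 10^6 m³
ΔV = 2.36 × 10^6 m³ = 2.36 million m³

ΔV ≈ 2.36 million m³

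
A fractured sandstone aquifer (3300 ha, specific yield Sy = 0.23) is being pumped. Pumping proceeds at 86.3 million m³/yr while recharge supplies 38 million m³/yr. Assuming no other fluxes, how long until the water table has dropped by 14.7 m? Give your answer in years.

t ≈ 2.31 years

A = 3300 ha = 3.3 × 10^7 m²
ΔV = Sy × A × Δh = 0.23 × 3.3 × 10^7 × 14.7 = 1.116 × 10^8 m³
Net withdrawal = 86.3 − 38 = 48.3 million m³/yr = 1.323 × 10^5 m³/d
t = ΔV / Q = 1.116 × 10^8 m³ / 1.323 × 10^5 m³/d = 843.2 d
t = 843.2 d ≈ 2.31 years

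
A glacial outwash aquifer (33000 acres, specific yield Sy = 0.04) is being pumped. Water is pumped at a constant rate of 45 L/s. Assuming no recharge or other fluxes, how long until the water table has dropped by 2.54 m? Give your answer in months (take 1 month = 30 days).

A = 33000 acres = 1.335 × 10^8 m²
ΔV = Sy × A × Δh = 0.04 × 1.335 × 10^8 × 2.54 = 1.357 × 10^7 m³
Q = 45 L/s = 3888 m³/d
t = ΔV / Q = 1.357 × 10^7 m³ / 3888 m³/d = 3490 d
t = 3490 d ≈ 116.3 months

t ≈ 116 months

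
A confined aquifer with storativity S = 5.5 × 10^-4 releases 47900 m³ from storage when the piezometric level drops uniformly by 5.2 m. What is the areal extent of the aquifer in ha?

A = ΔV / (S × Δh) = 47900 / (5.5 × 10^-4 × 5.2) = 1.675 × 10^7 m²
A = 1.675 × 10^7 m² = 1675 ha

A ≈ 1670 ha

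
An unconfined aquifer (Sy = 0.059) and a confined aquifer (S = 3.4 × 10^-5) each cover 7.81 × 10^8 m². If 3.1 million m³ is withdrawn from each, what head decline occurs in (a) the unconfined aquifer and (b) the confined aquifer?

Δh_u ≈ 0.0673 m; Δh_c ≈ 117 m

ΔV = 3.1 million m³ = 3.1 × 10^6 m³
Unconfined: Δh_u = ΔV/(Sy·A) = 3.1 × 10^6/(0.059 × 7.81 × 10^8) = 0.06728 m
Confined: Δh_c = ΔV/(S·A) = 3.1 × 10^6/(3.4 × 10^-5 × 7.81 × 10^8) = 116.7 m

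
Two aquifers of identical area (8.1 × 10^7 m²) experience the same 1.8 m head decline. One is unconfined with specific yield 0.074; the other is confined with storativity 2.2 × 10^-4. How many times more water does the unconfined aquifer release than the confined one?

Unconfined: ΔV_u = Sy × A × Δh = 0.074 × 8.1 × 10^7 × 1.8 = 1.079 × 10^7 m³
Confined: ΔV_c = S × A × Δh = 2.2 × 10^-4 × 8.1 × 10^7 × 1.8 = 32080 m³
Ratio = ΔV_u / ΔV_c = Sy / S = 0.074 / 2.2 × 10^-4 = 336.4

ΔV_u / ΔV_c ≈ 336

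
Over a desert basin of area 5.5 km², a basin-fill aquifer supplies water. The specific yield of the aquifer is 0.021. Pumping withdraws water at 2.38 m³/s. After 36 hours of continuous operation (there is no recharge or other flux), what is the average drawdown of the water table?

A = 5.5 km² = 5.5 × 10^6 m²
Q = 2.38 m³/s = 2.056 × 10^5 m³/d
t = 36 hours = 1.5 d
ΔV = Q × t = 2.056 × 10^5 m³/d × 1.5 d = 3.084 × 10^5 m³
Δh = ΔV / (Sy × A) = 3.084 × 10^5 / (0.021 × 5.5 × 10^6) = 2.671 m

Δh ≈ 2.67 m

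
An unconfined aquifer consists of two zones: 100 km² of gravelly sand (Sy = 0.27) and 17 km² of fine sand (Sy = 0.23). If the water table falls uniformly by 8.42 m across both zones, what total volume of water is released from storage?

A₁ = 100 km² = 1 × 10^8 m²; A₂ = 17 km² = 1.7 × 10^7 m²
ΔV₁ = 0.27 × 1 × 10^8 × 8.42 = 2.273 × 10^8 m³
ΔV₂ = 0.23 × 1.7 × 10^7 × 8.42 = 3.292 × 10^7 m³
ΔV = ΔV₁ + ΔV₂ = 2.603 × 10^8 m³

ΔV ≈ 2.6 × 10^8 m³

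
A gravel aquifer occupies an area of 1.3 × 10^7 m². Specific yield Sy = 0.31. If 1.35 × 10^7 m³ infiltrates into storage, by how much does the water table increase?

Δh = ΔV / (Sy × A) = 1.35 × 10^7 m³ / (0.31 × 1.3 × 10^7 m²) = 3.35 m

Δh ≈ 3.35 m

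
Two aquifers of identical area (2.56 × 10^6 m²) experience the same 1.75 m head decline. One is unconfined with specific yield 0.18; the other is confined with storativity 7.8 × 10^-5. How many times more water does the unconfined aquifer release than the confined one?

Unconfined: ΔV_u = Sy × A × Δh = 0.18 × 2.56 × 10^6 × 1.75 = 8.064 × 10^5 m³
Confined: ΔV_c = S × A × Δh = 7.8 × 10^-5 × 2.56 × 10^6 × 1.75 = 349.4 m³
Ratio = ΔV_u / ΔV_c = Sy / S = 0.18 / 7.8 × 10^-5 = 2308

ΔV_u / ΔV_c ≈ 2310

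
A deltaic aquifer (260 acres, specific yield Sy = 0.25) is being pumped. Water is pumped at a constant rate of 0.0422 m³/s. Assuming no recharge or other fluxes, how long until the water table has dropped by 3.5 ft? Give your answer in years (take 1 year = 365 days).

A = 260 acres = 1.052 × 10^6 m²
Δh = 3.5 ft = 1.067 m
ΔV = Sy × A × Δh = 0.25 × 1.052 × 10^6 × 1.067 = 2.806 × 10^5 m³
Q = 0.0422 m³/s = 3646 m³/d
t = ΔV / Q = 2.806 × 10^5 m³ / 3646 m³/d = 76.96 d
t = 76.96 d ≈ 0.2109 years

t ≈ 0.211 years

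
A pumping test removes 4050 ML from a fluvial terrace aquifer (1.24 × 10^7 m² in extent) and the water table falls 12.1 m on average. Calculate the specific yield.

Sy ≈ 0.027

ΔV = 4050 ML = 4.05 × 10^6 m³
Sy = ΔV / (A × Δh) = 4.05 × 10^6 m³ / (1.24 × 10^7 m² × 12.1 m) = 0.02699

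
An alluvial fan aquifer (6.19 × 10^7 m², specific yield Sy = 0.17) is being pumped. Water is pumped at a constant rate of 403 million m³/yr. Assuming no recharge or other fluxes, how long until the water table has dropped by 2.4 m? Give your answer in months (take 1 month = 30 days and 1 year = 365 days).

ΔV = Sy × A × Δh = 0.17 × 6.19 × 10^7 × 2.4 = 2.526 × 10^7 m³
Q = 403 million m³/yr = 1.104 × 10^6 m³/d
t = ΔV / Q = 2.526 × 10^7 m³ / 1.104 × 10^6 m³/d = 22.87 d
t = 22.87 d ≈ 0.7625 months

t ≈ 0.762 months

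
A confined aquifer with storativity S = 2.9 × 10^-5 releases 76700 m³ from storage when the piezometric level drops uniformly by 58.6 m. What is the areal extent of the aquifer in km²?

A = ΔV / (S × Δh) = 76700 / (2.9 × 10^-5 × 58.6) = 4.513 × 10^7 m²
A = 4.513 × 10^7 m² = 45.13 km²

A ≈ 45.1 km²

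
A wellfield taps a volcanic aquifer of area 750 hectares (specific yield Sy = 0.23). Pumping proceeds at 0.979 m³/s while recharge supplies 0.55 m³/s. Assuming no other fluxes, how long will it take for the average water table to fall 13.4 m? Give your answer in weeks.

A = 750 hectares = 7.5 × 10^6 m²
ΔV = Sy × A × Δh = 0.23 × 7.5 × 10^6 × 13.4 = 2.312 × 10^7 m³
Net withdrawal = 0.979 − 0.55 = 0.429 m³/s = 37070 m³/d
t = ΔV / Q = 2.312 × 10^7 m³ / 37070 m³/d = 623.6 d
t = 623.6 d ≈ 89.09 weeks

t ≈ 89.1 weeks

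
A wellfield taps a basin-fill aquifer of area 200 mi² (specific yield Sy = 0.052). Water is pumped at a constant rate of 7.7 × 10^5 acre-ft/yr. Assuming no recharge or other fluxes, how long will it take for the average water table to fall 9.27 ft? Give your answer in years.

A = 200 mi² = 5.18 × 10^8 m²
Δh = 9.27 ft = 2.825 m
ΔV = Sy × A × Δh = 0.052 × 5.18 × 10^8 × 2.825 = 7.611 × 10^7 m³
Q = 7.7 × 10^5 acre-ft/yr = 2.602 × 10^6 m³/d
t = ΔV / Q = 7.611 × 10^7 m³ / 2.602 × 10^6 m³/d = 29.25 d
t = 29.25 d ≈ 0.08013 years

t ≈ 0.0801 years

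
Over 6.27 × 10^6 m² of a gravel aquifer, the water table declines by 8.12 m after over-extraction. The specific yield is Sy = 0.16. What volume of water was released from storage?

ΔV ≈ 8.15 × 10^6 m³

ΔV = Sy × A × Δh = 0.16 × 6.27 × 10^6 m² × 8.12 m = 8.146 × 10^6 m³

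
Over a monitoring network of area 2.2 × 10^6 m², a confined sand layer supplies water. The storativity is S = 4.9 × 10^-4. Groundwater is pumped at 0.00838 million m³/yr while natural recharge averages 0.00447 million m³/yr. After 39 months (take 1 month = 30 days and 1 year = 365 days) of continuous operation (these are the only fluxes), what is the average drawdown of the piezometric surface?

Δh ≈ 11.6 m

Net abstraction = 0.00838 − 0.00447 = 0.00391 million m³/yr
Q_net = 0.00391 million m³/yr = 10.71 m³/d
t = 39 months = 1170 d
ΔV = Q × t = 10.71 m³/d × 1170 d = 12530 m³
Δh = ΔV / (S × A) = 12530 / (4.9 × 10^-4 × 2.2 × 10^6) = 11.63 m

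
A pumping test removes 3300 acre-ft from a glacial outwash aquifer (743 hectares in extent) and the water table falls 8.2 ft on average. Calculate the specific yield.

A = 743 hectares = 7.43 × 10^6 m²
Δh = 8.2 ft = 2.499 m
ΔV = 3300 acre-ft = 4.07 × 10^6 m³
Sy = ΔV / (A × Δh) = 4.07 × 10^6 m³ / (7.43 × 10^6 m² × 2.499 m) = 0.2192

Sy ≈ 0.22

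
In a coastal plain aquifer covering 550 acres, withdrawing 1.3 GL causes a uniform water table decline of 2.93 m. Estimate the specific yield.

A = 550 acres = 2.226 × 10^6 m²
ΔV = 1.3 GL = 1.3 × 10^6 m³
Sy = ΔV / (A × Δh) = 1.3 × 10^6 m³ / (2.226 × 10^6 m² × 2.93 m) = 0.1993

Sy ≈ 0.2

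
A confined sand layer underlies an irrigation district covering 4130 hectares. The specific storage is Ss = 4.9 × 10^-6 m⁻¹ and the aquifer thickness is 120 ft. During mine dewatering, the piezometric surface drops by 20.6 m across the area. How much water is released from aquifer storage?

b = 120 ft = 36.58 m
S = Ss × b = 4.9 × 10^-6 m⁻¹ × 36.58 m = 1.792 × 10^-4
A = 4130 hectares = 4.13 × 10^7 m²
ΔV = S × A × Δh = 1.792 × 10^-4 × 4.13 × 10^7 m² × 20.6 m = 1.525 × 10^5 m³

ΔV ≈ 1.52 × 10^5 m³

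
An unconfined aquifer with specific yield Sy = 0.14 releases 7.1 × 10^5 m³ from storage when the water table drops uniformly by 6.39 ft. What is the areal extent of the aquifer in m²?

Δh = 6.39 ft = 1.948 m
A = ΔV / (Sy × Δh) = 7.1 × 10^5 / (0.14 × 1.948) = 2.604 × 10^6 m²

A ≈ 2.6 × 10^6 m²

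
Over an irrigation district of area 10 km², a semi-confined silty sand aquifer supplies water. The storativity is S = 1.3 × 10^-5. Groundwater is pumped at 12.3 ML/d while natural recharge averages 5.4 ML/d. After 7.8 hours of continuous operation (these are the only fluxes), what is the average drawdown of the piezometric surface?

Δh ≈ 17.2 m

A = 10 km² = 1 × 10^7 m²
Net abstraction = 12.3 − 5.4 = 6.9 ML/d
Q_net = 6.9 ML/d = 6900 m³/d
t = 7.8 hours = 0.325 d
ΔV = Q × t = 6900 m³/d × 0.325 d = 2242 m³
Δh = ΔV / (S × A) = 2242 / (1.3 × 10^-5 × 1 × 10^7) = 17.25 m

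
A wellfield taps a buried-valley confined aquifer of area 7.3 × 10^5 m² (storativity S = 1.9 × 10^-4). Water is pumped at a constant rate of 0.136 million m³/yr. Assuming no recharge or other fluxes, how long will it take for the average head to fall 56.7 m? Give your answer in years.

ΔV = S × A × Δh = 1.9 × 10^-4 × 7.3 × 10^5 × 56.7 = 7864 m³
Q = 0.136 million m³/yr = 372.6 m³/d
t = ΔV / Q = 7864 m³ / 372.6 m³/d = 21.11 d
t = 21.11 d ≈ 0.05783 years

t ≈ 0.0578 years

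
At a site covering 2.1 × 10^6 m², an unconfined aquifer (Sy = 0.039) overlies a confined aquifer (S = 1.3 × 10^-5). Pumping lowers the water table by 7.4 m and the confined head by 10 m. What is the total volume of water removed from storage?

ΔV ≈ 6.06 × 10^5 m³

Unconfined: ΔV_u = Sy × A × Δh_u = 0.039 × 2.1 × 10^6 × 7.4 = 6.061 × 10^5 m³
Confined: ΔV_c = S × A × Δh_c = 1.3 × 10^-5 × 2.1 × 10^6 × 10 = 273 m³
Total ΔV = 6.061 × 10^5 + 273 = 6.063 × 10^5 m³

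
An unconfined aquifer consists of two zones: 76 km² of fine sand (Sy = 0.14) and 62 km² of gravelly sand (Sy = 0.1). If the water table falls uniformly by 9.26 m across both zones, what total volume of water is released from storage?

ΔV ≈ 1.56 × 10^8 m³

A₁ = 76 km² = 7.6 × 10^7 m²; A₂ = 62 km² = 6.2 × 10^7 m²
ΔV₁ = 0.14 × 7.6 × 10^7 × 9.26 = 9.853 × 10^7 m³
ΔV₂ = 0.1 × 6.2 × 10^7 × 9.26 = 5.741 × 10^7 m³
ΔV = ΔV₁ + ΔV₂ = 1.559 × 10^8 m³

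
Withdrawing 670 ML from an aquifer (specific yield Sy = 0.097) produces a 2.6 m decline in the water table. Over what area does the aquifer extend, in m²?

A ≈ 2.66 × 10^6 m²

ΔV = 670 ML = 6.7 × 10^5 m³
A = ΔV / (Sy × Δh) = 6.7 × 10^5 / (0.097 × 2.6) = 2.657 × 10^6 m²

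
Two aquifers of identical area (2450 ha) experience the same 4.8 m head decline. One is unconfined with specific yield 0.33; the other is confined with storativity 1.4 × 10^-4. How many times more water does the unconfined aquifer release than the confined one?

A = 2450 ha = 2.45 × 10^7 m²
Unconfined: ΔV_u = Sy × A × Δh = 0.33 × 2.45 × 10^7 × 4.8 = 3.881 × 10^7 m³
Confined: ΔV_c = S × A × Δh = 1.4 × 10^-4 × 2.45 × 10^7 × 4.8 = 16460 m³
Ratio = ΔV_u / ΔV_c = Sy / S = 0.33 / 1.4 × 10^-4 = 2357

ΔV_u / ΔV_c ≈ 2360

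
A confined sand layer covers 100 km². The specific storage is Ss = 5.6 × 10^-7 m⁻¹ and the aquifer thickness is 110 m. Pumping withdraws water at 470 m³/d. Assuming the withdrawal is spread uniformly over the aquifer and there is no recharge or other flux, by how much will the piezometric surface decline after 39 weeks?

Δh ≈ 20.8 m

S = Ss × b = 5.6 × 10^-7 m⁻¹ × 110 m = 6.16 × 10^-5
A = 100 km² = 1 × 10^8 m²
t = 39 weeks = 273 d
ΔV = Q × t = 470 m³/d × 273 d = 1.283 × 10^5 m³
Δh = ΔV / (S × A) = 1.283 × 10^5 / (6.16 × 10^-5 × 1 × 10^8) = 20.83 m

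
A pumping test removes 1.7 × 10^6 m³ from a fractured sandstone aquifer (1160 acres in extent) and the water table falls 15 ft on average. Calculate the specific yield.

Sy ≈ 0.079

A = 1160 acres = 4.694 × 10^6 m²
Δh = 15 ft = 4.572 m
Sy = ΔV / (A × Δh) = 1.7 × 10^6 m³ / (4.694 × 10^6 m² × 4.572 m) = 0.07921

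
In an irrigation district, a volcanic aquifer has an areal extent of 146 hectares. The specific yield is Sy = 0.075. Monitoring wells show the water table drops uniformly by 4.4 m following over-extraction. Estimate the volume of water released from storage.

ΔV ≈ 4.82 × 10^5 m³

A = 146 hectares = 1.46 × 10^6 m²
ΔV = Sy × A × Δh = 0.075 × 1.46 × 10^6 m² × 4.4 m = 4.818 × 10^5 m³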